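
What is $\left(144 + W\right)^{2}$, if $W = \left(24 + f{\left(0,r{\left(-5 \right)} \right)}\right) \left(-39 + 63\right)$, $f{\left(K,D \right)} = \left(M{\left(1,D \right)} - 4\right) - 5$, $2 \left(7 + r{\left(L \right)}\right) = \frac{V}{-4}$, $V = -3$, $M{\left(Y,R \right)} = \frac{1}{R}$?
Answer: $\frac{703310400}{2809} \approx 2.5038 \cdot 10^{5}$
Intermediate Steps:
$r{\left(L \right)} = - \frac{53}{8}$ ($r{\left(L \right)} = -7 + \frac{\left(-3\right) \frac{1}{-4}}{2} = -7 + \frac{\left(-3\right) \left(- \frac{1}{4}\right)}{2} = -7 + \frac{1}{2} \cdot \frac{3}{4} = -7 + \frac{3}{8} = - \frac{53}{8}$)
$f{\left(K,D \right)} = -9 + \frac{1}{D}$ ($f{\left(K,D \right)} = \left(\frac{1}{D} - 4\right) - 5 = \left(-4 + \frac{1}{D}\right) - 5 = -9 + \frac{1}{D}$)
$W = \frac{18888}{53}$ ($W = \left(24 - \left(9 - \frac{1}{- \frac{53}{8}}\right)\right) \left(-39 + 63\right) = \left(24 - \frac{485}{53}\right) 24 = \frac{787}{53} \cdot 24 = \frac{18888}{53} \approx 356.38$)
$\left(144 + W\right)^{2} = \left(144 + \frac{18888}{53}\right)^{2} = \left(\frac{26520}{53}\right)^{2} = \frac{703310400}{2809}$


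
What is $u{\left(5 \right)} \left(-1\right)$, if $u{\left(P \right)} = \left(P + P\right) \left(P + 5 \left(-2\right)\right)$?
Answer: $50$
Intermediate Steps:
$u{\left(P \right)} = 2 P \left(-10 + P\right)$ ($u{\left(P \right)} = 2 P \left(P - 10\right) = 2 P \left(-10 + P\right)$)
$u{\left(5 \right)} \left(-1\right) = 2 \cdot 5 \left(-10 + 5\right) \left(-1\right) = 2 \cdot 5 \left(-5\right) \left(-1\right) = \left(-50\right) \left(-1\right) = 50$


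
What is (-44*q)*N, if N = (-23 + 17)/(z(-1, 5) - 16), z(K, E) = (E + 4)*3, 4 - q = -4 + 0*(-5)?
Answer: 192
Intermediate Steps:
q = 8 (q = 4 - (-4 + 0*(-5)) = 4 - (-4 + 0) = 4 - 1*(-4) = 4 + 4 = 8)
z(K, E) = 12 + 3*E (z(K, E) = (4 + E)*3 = 12 + 3*E)
N = -6/11 (N = (-23 + 17)/((12 + 3*5) - 16) = -6/((12 + 15) - 16) = -6/(27 - 16) = -6/11 ≈ -0.54545)
(-44*q)*N = -44*8*(-6/11) = -352*(-6/11) = 192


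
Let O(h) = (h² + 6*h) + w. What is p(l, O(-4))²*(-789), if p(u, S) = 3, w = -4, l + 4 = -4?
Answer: -7101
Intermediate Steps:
l = -8 (l = -4 - 4 = -8)
O(h) = -4 + h² + 6*h (O(h) = (h² + 6*h) - 4 = -4 + h² + 6*h)
p(l, O(-4))²*(-789) = 3²*(-789) = 9*(-789) = -7101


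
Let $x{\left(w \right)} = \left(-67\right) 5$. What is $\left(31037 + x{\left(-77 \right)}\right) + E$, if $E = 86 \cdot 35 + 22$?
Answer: $33734$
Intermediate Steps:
$x{\left(w \right)} = -335$
$E = 3032$ ($E = 3010 + 22 = 3032$)
$\left(31037 + x{\left(-77 \right)}\right) + E = \left(31037 - 335\right) + 3032 = 30702 + 3032 = 33734$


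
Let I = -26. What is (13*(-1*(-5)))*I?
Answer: -1690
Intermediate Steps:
(13*(-1*(-5)))*I = (13*(-1*(-5)))*(-26) = (13*5)*(-26) = 65*(-26) = -1690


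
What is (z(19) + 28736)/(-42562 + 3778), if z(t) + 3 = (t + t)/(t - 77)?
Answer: -138873/187456 ≈ -0.74083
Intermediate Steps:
z(t) = -3 + 2*t/(-77 + t) (z(t) = -3 + (t + t)/(t - 77) = -3 + (2*t)/(-77 + t) = -3 + 2*t/(-77 + t))
(z(19) + 28736)/(-42562 + 3778) = ((231 - 1*19)/(-77 + 19) + 28736)/(-42562 + 3778) = ((231 - 19)/(-58) + 28736)/(-38784) = (-1/58*212 + 28736)*(-1/38784) = (-106/29 + 28736)*(-1/38784) = (833238/29)*(-1/38784) = -138873/187456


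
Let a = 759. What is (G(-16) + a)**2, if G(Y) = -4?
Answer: 570025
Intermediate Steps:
(G(-16) + a)**2 = (-4 + 759)**2 = 755**2 = 570025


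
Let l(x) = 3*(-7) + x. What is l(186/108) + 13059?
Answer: 234715/18 ≈ 13040.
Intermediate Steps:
l(x) = -21 + x
l(186/108) + 13059 = (-21 + 186/108) + 13059 = (-21 + 186*(1/108)) + 13059 = (-21 + 31/18) + 13059 = -347/18 + 13059 = 234715/18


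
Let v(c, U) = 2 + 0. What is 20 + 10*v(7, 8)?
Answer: 40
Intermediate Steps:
v(c, U) = 2
20 + 10*v(7, 8) = 20 + 10*2 = 20 + 20 = 40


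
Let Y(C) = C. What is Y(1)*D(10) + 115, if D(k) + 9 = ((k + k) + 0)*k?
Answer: 306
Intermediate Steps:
D(k) = -9 + 2*k² (D(k) = -9 + ((k + k) + 0)*k = -9 + (2*k + 0)*k = -9 + (2*k)*k = -9 + 2*k²)
Y(1)*D(10) + 115 = 1*(-9 + 2*10²) + 115 = 1*(-9 + 2*100) + 115 = 1*(-9 + 200) + 115 = 1*191 + 115 = 191 + 115 = 306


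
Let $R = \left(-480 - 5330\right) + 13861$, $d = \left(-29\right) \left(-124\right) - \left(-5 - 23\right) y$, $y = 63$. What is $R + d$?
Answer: $13411$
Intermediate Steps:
$d = 5360$ ($d = \left(-29\right) \left(-124\right) - \left(-5 - 23\right) 63 = 3596 - \left(-28\right) 63 = 3596 - -1764 = 3596 + 1764 = 5360$)
$R = 8051$ ($R = \left(-480 - 5330\right) + 13861 = -5810 + 13861 = 8051$)
$R + d = 8051 + 5360 = 13411$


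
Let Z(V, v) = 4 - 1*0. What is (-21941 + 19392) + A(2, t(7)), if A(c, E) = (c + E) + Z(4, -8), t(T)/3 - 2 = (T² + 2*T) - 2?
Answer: -2354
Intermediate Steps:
Z(V, v) = 4 (Z(V, v) = 4 + 0 = 4)
t(T) = 3*T² + 6*T (t(T) = 6 + 3*((T² + 2*T) - 2) = 6 + 3*(-2 + T² + 2*T) = 6 + (-6 + 3*T² + 6*T) = 3*T² + 6*T)
A(c, E) = 4 + E + c (A(c, E) = (c + E) + 4 = (E + c) + 4 = 4 + E + c)
(-21941 + 19392) + A(2, t(7)) = (-21941 + 19392) + (4 + 3*7*(2 + 7) + 2) = -2549 + (4 + 3*7*9 + 2) = -2549 + (4 + 189 + 2) = -2549 + 195 = -2354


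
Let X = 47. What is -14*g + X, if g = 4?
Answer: -9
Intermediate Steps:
-14*g + X = -14*4 + 47 = -56 + 47 = -9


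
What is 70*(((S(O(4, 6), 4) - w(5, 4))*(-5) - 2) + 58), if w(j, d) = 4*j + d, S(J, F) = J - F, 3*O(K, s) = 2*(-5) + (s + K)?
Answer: 13720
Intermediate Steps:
O(K, s) = -10/3 + K/3 + s/3 (O(K, s) = (2*(-5) + (s + K))/3 = (-10 + (K + s))/3 = (-10 + K + s)/3 = -10/3 + K/3 + s/3)
w(j, d) = d + 4*j
70*(((S(O(4, 6), 4) - w(5, 4))*(-5) - 2) + 58) = 70*(((((-10/3 + (⅓)*4 + (⅓)*6) - 1*4) - (4 + 4*5))*(-5) - 2) + 58) = 70*(((((-10/3 + 4/3 + 2) - 4) - (4 + 20))*(-5) - 2) + 58) = 70*((((0 - 4) - 1*24)*(-5) - 2) + 58) = 70*(((-4 - 24)*(-5) - 2) + 58) = 70*((-28*(-5) - 2) + 58) = 70*((140 - 2) + 58) = 70*(138 + 58) = 70*196 = 13720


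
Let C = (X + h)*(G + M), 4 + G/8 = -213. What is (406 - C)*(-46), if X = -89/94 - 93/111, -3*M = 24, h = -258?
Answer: 36209957908/1739 ≈ 2.0822e+7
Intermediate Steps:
M = -8 (M = -⅓*24 = -8)
G = -1736 (G = -32 + 8*(-213) = -32 - 1704 = -1736)
X = -6207/3478 (X = -89*1/94 - 93*1/111 = -89/94 - 31/37 = -6207/3478 ≈ -1.7846)
C = 787879032/1739 (C = (-6207/3478 - 258)*(-1736 - 8) = -903531/3478*(-1744) = 787879032/1739 ≈ 4.5306e+5)
(406 - C)*(-46) = (406 - 1*787879032/1739)*(-46) = (406 - 787879032/1739)*(-46) = -787172998/1739*(-46) = 36209957908/1739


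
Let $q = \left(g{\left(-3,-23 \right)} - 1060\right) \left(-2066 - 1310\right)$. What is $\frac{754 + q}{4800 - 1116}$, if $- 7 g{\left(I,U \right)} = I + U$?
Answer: $\frac{4161237}{4298} \approx 968.18$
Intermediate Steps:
$g{\left(I,U \right)} = - \frac{I}{7} - \frac{U}{7}$ ($g{\left(I,U \right)} = - \frac{I + U}{7} = - \frac{I}{7} - \frac{U}{7}$)
$q = \frac{24962144}{7}$ ($q = \left(\left(\left(- \frac{1}{7}\right) \left(-3\right) - - \frac{23}{7}\right) - 1060\right) \left(-2066 - 1310\right) = \left(\left(\frac{3}{7} + \frac{23}{7}\right) - 1060\right) \left(-3376\right) = \left(\frac{26}{7} - 1060\right) \left(-3376\right) = \left(- \frac{7394}{7}\right) \left(-3376\right) = \frac{24962144}{7} \approx 3.566 \cdot 10^{6}$)
$\frac{754 + q}{4800 - 1116} = \frac{754 + \frac{24962144}{7}}{4800 - 1116} = \frac{24967422}{7 \cdot 3684} = \frac{24967422}{7} \cdot \frac{1}{3684} = \frac{4161237}{4298}$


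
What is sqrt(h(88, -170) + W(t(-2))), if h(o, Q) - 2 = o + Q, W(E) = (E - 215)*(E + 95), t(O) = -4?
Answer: I*sqrt(20009) ≈ 141.45*I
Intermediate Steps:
W(E) = (-215 + E)*(95 + E)
h(o, Q) = 2 + Q + o (h(o, Q) = 2 + (o + Q) = 2 + (Q + o) = 2 + Q + o)
sqrt(h(88, -170) + W(t(-2))) = sqrt((2 - 170 + 88) + (-20425 + (-4)**2 - 120*(-4))) = sqrt(-80 + (-20425 + 16 + 480)) = sqrt(-80 - 19929) = sqrt(-20009) = I*sqrt(20009)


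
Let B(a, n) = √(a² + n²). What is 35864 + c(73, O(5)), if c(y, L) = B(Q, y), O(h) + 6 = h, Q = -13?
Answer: 35864 + √5498 ≈ 35938.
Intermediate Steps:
O(h) = -6 + h
c(y, L) = √(169 + y²) (c(y, L) = √((-13)² + y²) = √(169 + y²))
35864 + c(73, O(5)) = 35864 + √(169 + 73²) = 35864 + √(169 + 5329) = 35864 + √5498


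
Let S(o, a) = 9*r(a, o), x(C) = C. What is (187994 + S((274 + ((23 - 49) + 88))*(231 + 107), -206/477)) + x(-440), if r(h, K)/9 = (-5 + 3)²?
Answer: 187878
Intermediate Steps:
r(h, K) = 36 (r(h, K) = 9*(-5 + 3)² = 9*(-2)² = 9*4 = 36)
S(o, a) = 324 (S(o, a) = 9*36 = 324)
(187994 + S((274 + ((23 - 49) + 88))*(231 + 107), -206/477)) + x(-440) = (187994 + 324) - 440 = 188318 - 440 = 187878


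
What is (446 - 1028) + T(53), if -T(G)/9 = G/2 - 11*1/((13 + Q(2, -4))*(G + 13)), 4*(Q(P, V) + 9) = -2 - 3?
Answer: -18039/22 ≈ -819.95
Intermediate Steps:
Q(P, V) = -41/4 (Q(P, V) = -9 + (-2 - 3)/4 = -9 + (¼)*(-5) = -9 - 5/4 = -41/4)
T(G) = 99/(143/4 + 11*G/4) - 9*G/2 (T(G) = -9*(G/2 - 11*1/((13 - 41/4)*(G + 13))) = -9*(G*(½) - 11*4/(11*(13 + G))) = -9*(G/2 - 11/(143/4 + 11*G/4)) = 99/(143/4 + 11*G/4) - 9*G/2)
(446 - 1028) + T(53) = (446 - 1028) + 9*(8 - 1*53² - 13*53)/(2*(13 + 53)) = -582 + (9/2)*(8 - 1*2809 - 689)/66 = -582 + (9/2)*(1/66)*(8 - 2809 - 689) = -582 + (9/2)*(1/66)*(-3490) = -582 - 5235/22 = -18039/22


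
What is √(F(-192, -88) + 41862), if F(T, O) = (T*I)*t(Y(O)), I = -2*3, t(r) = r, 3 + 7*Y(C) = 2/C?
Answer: √5005110/11 ≈ 203.38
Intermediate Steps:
Y(C) = -3/7 + 2/(7*C) (Y(C) = -3/7 + (2/C)/7 = -3/7 + 2/(7*C))
I = -6
F(T, O) = -6*T*(2 - 3*O)/(7*O) (F(T, O) = (T*(-6))*((2 - 3*O)/(7*O)) = (-6*T)*((2 - 3*O)/(7*O)) = -6*T*(2 - 3*O)/(7*O))
√(F(-192, -88) + 41862) = √((6/7)*(-192)*(-2 + 3*(-88))/(-88) + 41862) = √((6/7)*(-192)*(-1/88)*(-2 - 264) + 41862) = √((6/7)*(-192)*(-1/88)*(-266) + 41862) = √(-5472/11 + 41862) = √(455010/11) = √5005110/11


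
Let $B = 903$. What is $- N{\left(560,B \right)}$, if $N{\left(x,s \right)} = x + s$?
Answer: $-1463$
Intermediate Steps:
$N{\left(x,s \right)} = s + x$
$- N{\left(560,B \right)} = - (903 + 560) = \left(-1\right) 1463 = -1463$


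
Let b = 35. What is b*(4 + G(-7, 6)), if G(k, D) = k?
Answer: -105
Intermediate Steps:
b*(4 + G(-7, 6)) = 35*(4 - 7) = 35*(-3) = -105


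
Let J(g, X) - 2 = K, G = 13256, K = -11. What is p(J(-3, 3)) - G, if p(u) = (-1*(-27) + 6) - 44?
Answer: -13267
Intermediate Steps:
J(g, X) = -9 (J(g, X) = 2 - 11 = -9)
p(u) = -11 (p(u) = (27 + 6) - 44 = 33 - 44 = -11)
p(J(-3, 3)) - G = -11 - 1*13256 = -11 - 13256 = -13267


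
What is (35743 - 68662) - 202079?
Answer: -234998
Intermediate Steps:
(35743 - 68662) - 202079 = -32919 - 202079 = -234998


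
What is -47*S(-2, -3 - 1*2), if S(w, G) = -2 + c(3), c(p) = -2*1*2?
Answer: 282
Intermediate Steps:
c(p) = -4 (c(p) = -2*2 = -4)
S(w, G) = -6 (S(w, G) = -2 - 4 = -6)
-47*S(-2, -3 - 1*2) = -47*(-6) = 282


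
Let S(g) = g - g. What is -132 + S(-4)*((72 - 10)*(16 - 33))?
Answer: -132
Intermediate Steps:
S(g) = 0
-132 + S(-4)*((72 - 10)*(16 - 33)) = -132 + 0*((72 - 10)*(16 - 33)) = -132 + 0*(62*(-17)) = -132 + 0*(-1054) = -132 + 0 = -132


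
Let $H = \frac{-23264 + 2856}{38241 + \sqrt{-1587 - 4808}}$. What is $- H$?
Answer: $\frac{195105582}{365595119} - \frac{5102 i \sqrt{6395}}{365595119} \approx 0.53367 - 0.001116 i$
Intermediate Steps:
$H = - \frac{20408}{38241 + i \sqrt{6395}}$ ($H = - \frac{20408}{38241 + \sqrt{-6395}} = - \frac{20408}{38241 + i \sqrt{6395}} \approx -0.53367 + 0.001116 i$)
$- H = - (- \frac{195105582}{365595119} + \frac{5102 i \sqrt{6395}}{365595119}) = \frac{195105582}{365595119} - \frac{5102 i \sqrt{6395}}{365595119}$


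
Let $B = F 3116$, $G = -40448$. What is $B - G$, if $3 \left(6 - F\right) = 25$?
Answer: $\frac{99532}{3} \approx 33177.0$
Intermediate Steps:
$F = - \frac{7}{3}$ ($F = 6 - \frac{25}{3} = - \frac{7}{3} \approx -2.3333$)
$B = - \frac{21812}{3}$ ($B = \left(- \frac{7}{3}\right) 3116 = - \frac{21812}{3} \approx -7270.7$)
$B - G = - \frac{21812}{3} - -40448 = - \frac{21812}{3} + 40448 = \frac{99532}{3}$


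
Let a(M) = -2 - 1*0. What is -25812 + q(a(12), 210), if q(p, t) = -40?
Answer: -25852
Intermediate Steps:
a(M) = -2 (a(M) = -2 + 0 = -2)
-25812 + q(a(12), 210) = -25812 - 40 = -25852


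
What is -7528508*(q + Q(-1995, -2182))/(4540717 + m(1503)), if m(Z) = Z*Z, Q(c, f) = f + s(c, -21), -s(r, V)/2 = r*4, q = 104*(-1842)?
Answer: 669246718660/3399863 ≈ 1.9685e+5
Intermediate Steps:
q = -191568
s(r, V) = -8*r (s(r, V) = -2*r*4 = -8*r)
Q(c, f) = f - 8*c
m(Z) = Z²
-7528508*(q + Q(-1995, -2182))/(4540717 + m(1503)) = -7528508*(-191568 + (-2182 - 8*(-1995)))/(4540717 + 1503²) = -7528508*(-191568 + (-2182 + 15960))/(4540717 + 2259009) = -7528508/(6799726/(-191568 + 13778)) = -7528508/(6799726/(-177790)) = -7528508/(6799726*(-1/177790)) = -7528508/(-3399863/88895) = -7528508*(-88895/3399863) = 669246718660/3399863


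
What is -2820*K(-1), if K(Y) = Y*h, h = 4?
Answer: 11280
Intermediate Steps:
K(Y) = 4*Y (K(Y) = Y*4 = 4*Y)
-2820*K(-1) = -11280*(-1) = -2820*(-4) = 11280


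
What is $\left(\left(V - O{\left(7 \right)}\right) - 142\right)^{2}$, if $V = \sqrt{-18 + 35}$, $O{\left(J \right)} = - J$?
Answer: $\left(135 - \sqrt{17}\right)^{2} \approx 17129.0$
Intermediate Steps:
$V = \sqrt{17} \approx 4.1231$
$\left(\left(V - O{\left(7 \right)}\right) - 142\right)^{2} = \left(\left(\sqrt{17} - \left(-1\right) 7\right) - 142\right)^{2} = \left(\left(\sqrt{17} - -7\right) - 142\right)^{2} = \left(\left(\sqrt{17} + 7\right) - 142\right)^{2} = \left(\left(7 + \sqrt{17}\right) - 142\right)^{2} = \left(-135 + \sqrt{17}\right)^{2}$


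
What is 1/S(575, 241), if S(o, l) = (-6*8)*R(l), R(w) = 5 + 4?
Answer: -1/432 ≈ -0.0023148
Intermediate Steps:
R(w) = 9
S(o, l) = -432 (S(o, l) = -6*8*9 = -48*9 = -432)
1/S(575, 241) = 1/(-432) = -1/432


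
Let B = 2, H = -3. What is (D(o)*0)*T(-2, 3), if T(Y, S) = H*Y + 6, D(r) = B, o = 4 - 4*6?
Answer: 0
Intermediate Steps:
o = -20 (o = 4 - 24 = -20)
D(r) = 2
T(Y, S) = 6 - 3*Y (T(Y, S) = -3*Y + 6 = 6 - 3*Y)
(D(o)*0)*T(-2, 3) = (2*0)*(6 - 3*(-2)) = 0*(6 + 6) = 0*12 = 0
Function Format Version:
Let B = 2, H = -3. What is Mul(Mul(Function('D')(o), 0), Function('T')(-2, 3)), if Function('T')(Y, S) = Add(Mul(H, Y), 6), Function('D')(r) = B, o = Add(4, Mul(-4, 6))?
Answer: 0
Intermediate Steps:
o = -20 (o = Add(4, -24) = -20)
Function('D')(r) = 2
Function('T')(Y, S) = Add(6, Mul(-3, Y)) (Function('T')(Y, S) = Add(Mul(-3, Y), 6) = Add(6, Mul(-3, Y)))
Mul(Mul(Function('D')(o), 0), Function('T')(-2, 3)) = Mul(Mul(2, 0), Add(6, Mul(-3, -2))) = Mul(0, Add(6, 6)) = Mul(0, 12) = 0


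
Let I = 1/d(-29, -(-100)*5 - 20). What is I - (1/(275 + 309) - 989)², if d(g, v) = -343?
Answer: -114422358395431/116982208 ≈ -9.7812e+5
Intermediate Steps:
I = -1/343 (I = 1/(-343) = -1/343 ≈ -0.0029155)
I - (1/(275 + 309) - 989)² = -1/343 - (1/(275 + 309) - 989)² = -1/343 - (1/584 - 989)² = -1/343 - (-577575/584)² = -1/343 - 1*333592880625/341056 = -1/343 - 333592880625/341056 = -114422358395431/116982208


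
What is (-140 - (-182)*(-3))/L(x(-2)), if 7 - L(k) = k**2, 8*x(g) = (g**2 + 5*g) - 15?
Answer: -6272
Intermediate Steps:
x(g) = -15/8 + g**2/8 + 5*g/8 (x(g) = ((g**2 + 5*g) - 15)/8 = (-15 + g**2 + 5*g)/8 = -15/8 + g**2/8 + 5*g/8)
L(k) = 7 - k**2
(-140 - (-182)*(-3))/L(x(-2)) = (-140 - (-182)*(-3))/(7 - (-15/8 + (1/8)*(-2)**2 + (5/8)*(-2))**2) = (-140 - 91*6)/(7 - (-15/8 + (1/8)*4 - 5/4)**2) = (-140 - 546)/(7 - (-15/8 + 1/2 - 5/4)**2) = -686/(7 - (-21/8)**2) = -686/(7 - 1*441/64) = -686/(7 - 441/64) = -686/7/64 = -686*64/7 = -6272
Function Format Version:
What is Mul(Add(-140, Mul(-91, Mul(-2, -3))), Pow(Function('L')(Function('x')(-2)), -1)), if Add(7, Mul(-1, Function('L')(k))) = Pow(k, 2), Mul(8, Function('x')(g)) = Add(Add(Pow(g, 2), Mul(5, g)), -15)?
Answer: -6272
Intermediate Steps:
Function('x')(g) = Add(Rational(-15, 8), Mul(Rational(1, 8), Pow(g, 2)), Mul(Rational(5, 8), g)) (Function('x')(g) = Mul(Rational(1, 8), Add(Add(Pow(g, 2), Mul(5, g)), -15)) = Mul(Rational(1, 8), Add(-15, Pow(g, 2), Mul(5, g))) = Add(Rational(-15, 8), Mul(Rational(1, 8), Pow(g, 2)), Mul(Rational(5, 8), g)))
Function('L')(k) = Add(7, Mul(-1, Pow(k, 2)))
Mul(Add(-140, Mul(-91, Mul(-2, -3))), Pow(Function('L')(Function('x')(-2)), -1)) = Mul(Add(-140, Mul(-91, Mul(-2, -3))), Pow(Add(7, Mul(-1, Pow(Add(Rational(-15, 8), Mul(Rational(1, 8), Pow(-2, 2)), Mul(Rational(5, 8), -2)), 2))), -1)) = Mul(Add(-140, Mul(-91, 6)), Pow(Add(7, Mul(-1, Pow(Add(Rational(-15, 8), Mul(Rational(1, 8), 4), Rational(-5, 4)), 2))), -1)) = Mul(Add(-140, -546), Pow(Add(7, Mul(-1, Pow(Add(Rational(-15, 8), Rational(1, 2), Rational(-5, 4)), 2))), -1)) = Mul(-686, Pow(Add(7, Mul(-1, Pow(Rational(-21, 8), 2))), -1)) = Mul(-686, Pow(Add(7, Mul(-1, Rational(441, 64))), -1)) = Mul(-686, Pow(Add(7, Rational(-441, 64)), -1)) = Mul(-686, Pow(Rational(7, 64), -1)) = Mul(-686, Rational(64, 7)) = -6272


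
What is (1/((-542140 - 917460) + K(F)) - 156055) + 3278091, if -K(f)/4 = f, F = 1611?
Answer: 4577042145583/1466044 ≈ 3.1220e+6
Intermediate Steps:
K(f) = -4*f
(1/((-542140 - 917460) + K(F)) - 156055) + 3278091 = (1/((-542140 - 917460) - 4*1611) - 156055) + 3278091 = (1/(-1459600 - 6444) - 156055) + 3278091 = (1/(-1466044) - 156055) + 3278091 = (-1/1466044 - 156055) + 3278091 = -228783496421/1466044 + 3278091 = 4577042145583/1466044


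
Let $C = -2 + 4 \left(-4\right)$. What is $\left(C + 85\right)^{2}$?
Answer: $4489$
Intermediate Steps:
$C = -18$ ($C = -2 - 16 = -18$)
$\left(C + 85\right)^{2} = \left(-18 + 85\right)^{2} = 67^{2} = 4489$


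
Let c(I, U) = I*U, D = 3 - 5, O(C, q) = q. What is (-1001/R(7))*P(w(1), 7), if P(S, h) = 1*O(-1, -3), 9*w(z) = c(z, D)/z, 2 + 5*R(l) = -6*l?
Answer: -1365/4 ≈ -341.25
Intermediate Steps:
D = -2
R(l) = -2/5 - 6*l/5 (R(l) = -2/5 + (-6*l)/5 = -2/5 - 6*l/5)
w(z) = -2/9 (w(z) = ((z*(-2))/z)/9 = ((-2*z)/z)/9 = (1/9)*(-2) = -2/9)
P(S, h) = -3 (P(S, h) = 1*(-3) = -3)
(-1001/R(7))*P(w(1), 7) = -1001/(-2/5 - 6/5*7)*(-3) = -1001/(-2/5 - 42/5)*(-3) = -1001/(-44/5)*(-3) = -1001*(-5/44)*(-3) = (455/4)*(-3) = -1365/4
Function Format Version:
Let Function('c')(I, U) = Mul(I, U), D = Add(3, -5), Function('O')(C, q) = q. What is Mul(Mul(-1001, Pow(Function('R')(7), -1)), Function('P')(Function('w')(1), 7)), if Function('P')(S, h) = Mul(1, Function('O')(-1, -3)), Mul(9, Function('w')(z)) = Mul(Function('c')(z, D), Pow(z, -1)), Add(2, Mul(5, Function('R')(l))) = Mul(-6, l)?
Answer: Rational(-1365, 4) ≈ -341.25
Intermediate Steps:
D = -2
Function('R')(l) = Add(Rational(-2, 5), Mul(Rational(-6, 5), l)) (Function('R')(l) = Add(Rational(-2, 5), Mul(Rational(1, 5), Mul(-6, l))) = Add(Rational(-2, 5), Mul(Rational(-6, 5), l)))
Function('w')(z) = Rational(-2, 9) (Function('w')(z) = Mul(Rational(1, 9), Mul(Mul(z, -2), Pow(z, -1))) = Mul(Rational(1, 9), Mul(Mul(-2, z), Pow(z, -1))) = Mul(Rational(1, 9), -2) = Rational(-2, 9))
Function('P')(S, h) = -3 (Function('P')(S, h) = Mul(1, -3) = -3)
Mul(Mul(-1001, Pow(Function('R')(7), -1)), Function('P')(Function('w')(1), 7)) = Mul(Mul(-1001, Pow(Add(Rational(-2, 5), Mul(Rational(-6, 5), 7)), -1)), -3) = Mul(Mul(-1001, Pow(Add(Rational(-2, 5), Rational(-42, 5)), -1)), -3) = Mul(Mul(-1001, Pow(Rational(-44, 5), -1)), -3) = Mul(Mul(-1001, Rational(-5, 44)), -3) = Mul(Rational(455, 4), -3) = Rational(-1365, 4)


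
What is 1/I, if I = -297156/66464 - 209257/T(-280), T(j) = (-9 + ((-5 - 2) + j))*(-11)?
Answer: -1690678/116215603 ≈ -0.014548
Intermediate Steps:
T(j) = 176 - 11*j (T(j) = (-9 + (-7 + j))*(-11) = (-16 + j)*(-11) = 176 - 11*j)
I = -116215603/1690678 (I = -297156/66464 - 209257/(176 - 11*(-280)) = -297156*1/66464 - 209257/(176 + 3080) = -74289/16616 - 209257/3256 = -116215603/1690678 ≈ -68.739)
1/I = 1/(-116215603/1690678) = -1690678/116215603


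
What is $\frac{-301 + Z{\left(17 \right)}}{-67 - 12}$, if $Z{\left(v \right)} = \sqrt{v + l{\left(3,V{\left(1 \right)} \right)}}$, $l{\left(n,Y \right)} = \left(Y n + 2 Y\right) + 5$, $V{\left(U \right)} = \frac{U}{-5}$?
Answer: $\frac{301}{79} - \frac{\sqrt{21}}{79} \approx 3.7521$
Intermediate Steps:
$V{\left(U \right)} = - \frac{U}{5}$ ($V{\left(U \right)} = U \left(- \frac{1}{5}\right) = - \frac{U}{5}$)
$l{\left(n,Y \right)} = 5 + 2 Y + Y n$ ($l{\left(n,Y \right)} = \left(2 Y + Y n\right) + 5 = 5 + 2 Y + Y n$)
$Z{\left(v \right)} = \sqrt{4 + v}$ ($Z{\left(v \right)} = \sqrt{v + \left(5 + 2 \left(\left(- \frac{1}{5}\right) 1\right) + \left(- \frac{1}{5}\right) 1 \cdot 3\right)} = \sqrt{v + \left(5 + 2 \left(- \frac{1}{5}\right) - \frac{3}{5}\right)} = \sqrt{v - -4} = \sqrt{v + 4} = \sqrt{4 + v}$)
$\frac{-301 + Z{\left(17 \right)}}{-67 - 12} = \frac{-301 + \sqrt{4 + 17}}{-67 - 12} = \frac{-301 + \sqrt{21}}{-79} = \left(-301 + \sqrt{21}\right) \left(- \frac{1}{79}\right) = \frac{301}{79} - \frac{\sqrt{21}}{79}$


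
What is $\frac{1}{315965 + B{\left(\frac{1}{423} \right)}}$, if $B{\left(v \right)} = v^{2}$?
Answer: $\frac{178929}{56535301486} \approx 3.1649 \cdot 10^{-6}$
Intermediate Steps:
$\frac{1}{315965 + B{\left(\frac{1}{423} \right)}} = \frac{1}{315965 + \left(\frac{1}{423}\right)^{2}} = \frac{1}{315965 + \frac{1}{178929}} = \frac{1}{\frac{56535301486}{178929}} = \frac{178929}{56535301486}$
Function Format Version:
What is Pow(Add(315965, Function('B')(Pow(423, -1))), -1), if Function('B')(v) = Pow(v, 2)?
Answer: Rational(178929, 56535301486) ≈ 3.1649e-6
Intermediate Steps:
Pow(Add(315965, Function('B')(Pow(423, -1))), -1) = Pow(Add(315965, Pow(Pow(423, -1), 2)), -1) = Pow(Add(315965, Pow(Rational(1, 423), 2)), -1) = Pow(Add(315965, Rational(1, 178929)), -1) = Pow(Rational(56535301486, 178929), -1) = Rational(178929, 56535301486)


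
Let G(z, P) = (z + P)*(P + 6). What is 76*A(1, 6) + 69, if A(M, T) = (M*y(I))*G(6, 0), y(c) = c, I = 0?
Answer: 69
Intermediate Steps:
G(z, P) = (6 + P)*(P + z) (G(z, P) = (P + z)*(6 + P) = (6 + P)*(P + z))
A(M, T) = 0 (A(M, T) = (M*0)*(0² + 6*0 + 6*6 + 0*6) = 0*(0 + 0 + 36 + 0) = 0*36 = 0)
76*A(1, 6) + 69 = 76*0 + 69 = 0 + 69 = 69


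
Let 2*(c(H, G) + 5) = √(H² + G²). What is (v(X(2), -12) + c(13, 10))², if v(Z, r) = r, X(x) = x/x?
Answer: (34 - √269)²/4 ≈ 77.429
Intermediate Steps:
X(x) = 1
c(H, G) = -5 + √(G² + H²)/2 (c(H, G) = -5 + √(H² + G²)/2 = -5 + √(G² + H²)/2)
(v(X(2), -12) + c(13, 10))² = (-12 + (-5 + √(10² + 13²)/2))² = (-12 + (-5 + √(100 + 169)/2))² = (-12 + (-5 + √269/2))² = (-17 + √269/2)²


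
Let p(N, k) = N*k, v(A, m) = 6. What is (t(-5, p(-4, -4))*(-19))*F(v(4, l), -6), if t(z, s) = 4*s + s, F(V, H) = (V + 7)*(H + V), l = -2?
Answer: 0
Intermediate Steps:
F(V, H) = (7 + V)*(H + V)
t(z, s) = 5*s
(t(-5, p(-4, -4))*(-19))*F(v(4, l), -6) = ((5*(-4*(-4)))*(-19))*(6² + 7*(-6) + 7*6 - 6*6) = ((5*16)*(-19))*(36 - 42 + 42 - 36) = (80*(-19))*0 = -1520*0 = 0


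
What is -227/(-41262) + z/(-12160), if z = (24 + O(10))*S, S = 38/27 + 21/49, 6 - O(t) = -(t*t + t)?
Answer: -1765247/112892832 ≈ -0.015636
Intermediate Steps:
O(t) = 6 + t + t² (O(t) = 6 - (-1)*(t*t + t) = 6 - (-1)*(t² + t) = 6 - (-1)*(t + t²) = 6 - (-t - t²) = 6 + (t + t²) = 6 + t + t²)
S = 347/189 (S = 38*(1/27) + 21*(1/49) = 38/27 + 3/7 = 347/189 ≈ 1.8360)
z = 6940/27 (z = (24 + (6 + 10 + 10²))*(347/189) = (24 + (6 + 10 + 100))*(347/189) = (24 + 116)*(347/189) = 140*(347/189) = 6940/27 ≈ 257.04)
-227/(-41262) + z/(-12160) = -227/(-41262) + (6940/27)/(-12160) = -227*(-1/41262) + (6940/27)*(-1/12160) = 227/41262 - 347/16416 = -1765247/112892832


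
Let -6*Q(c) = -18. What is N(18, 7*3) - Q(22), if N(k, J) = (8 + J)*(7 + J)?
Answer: 809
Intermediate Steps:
Q(c) = 3 (Q(c) = -1/6*(-18) = 3)
N(k, J) = (7 + J)*(8 + J)
N(18, 7*3) - Q(22) = (56 + (7*3)**2 + 15*(7*3)) - 1*3 = (56 + 21**2 + 15*21) - 3 = (56 + 441 + 315) - 3 = 812 - 3 = 809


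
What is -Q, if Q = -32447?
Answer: 32447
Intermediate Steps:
-Q = -1*(-32447) = 32447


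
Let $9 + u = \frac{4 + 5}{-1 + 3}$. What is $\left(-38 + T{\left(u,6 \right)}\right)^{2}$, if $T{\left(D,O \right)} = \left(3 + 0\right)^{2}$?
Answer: $841$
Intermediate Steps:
$u = - \frac{9}{2}$ ($u = -9 + \frac{4 + 5}{-1 + 3} = -9 + \frac{9}{2} = - \frac{9}{2} \approx -4.5$)
$T{\left(D,O \right)} = 9$ ($T{\left(D,O \right)} = 3^{2} = 9$)
$\left(-38 + T{\left(u,6 \right)}\right)^{2} = \left(-38 + 9\right)^{2} = \left(-29\right)^{2} = 841$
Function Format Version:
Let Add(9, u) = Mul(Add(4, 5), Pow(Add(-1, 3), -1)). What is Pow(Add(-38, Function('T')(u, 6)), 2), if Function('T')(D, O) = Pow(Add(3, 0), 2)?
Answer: 841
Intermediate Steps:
u = Rational(-9, 2) (u = Add(-9, Mul(Add(4, 5), Pow(Add(-1, 3), -1))) = Add(-9, Mul(9, Pow(2, -1))) = Add(-9, Mul(9, Rational(1, 2))) = Add(-9, Rational(9, 2)) = Rational(-9, 2) ≈ -4.5000)
Function('T')(D, O) = 9 (Function('T')(D, O) = Pow(3, 2) = 9)
Pow(Add(-38, Function('T')(u, 6)), 2) = Pow(Add(-38, 9), 2) = Pow(-29, 2) = 841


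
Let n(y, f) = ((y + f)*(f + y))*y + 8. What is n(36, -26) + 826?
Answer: 4434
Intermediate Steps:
n(y, f) = 8 + y*(f + y)**2 (n(y, f) = ((f + y)*(f + y))*y + 8 = (f + y)**2*y + 8 = y*(f + y)**2 + 8 = 8 + y*(f + y)**2)
n(36, -26) + 826 = (8 + 36*(-26 + 36)**2) + 826 = (8 + 36*10**2) + 826 = (8 + 36*100) + 826 = (8 + 3600) + 826 = 3608 + 826 = 4434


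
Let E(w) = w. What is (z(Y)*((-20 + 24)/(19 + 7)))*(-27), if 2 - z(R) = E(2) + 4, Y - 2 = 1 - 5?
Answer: 216/13 ≈ 16.615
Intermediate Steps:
Y = -2 (Y = 2 + (1 - 5) = 2 - 4 = -2)
z(R) = -4 (z(R) = 2 - (2 + 4) = 2 - 1*6 = 2 - 6 = -4)
(z(Y)*((-20 + 24)/(19 + 7)))*(-27) = -4*(-20 + 24)/(19 + 7)*(-27) = -16/26*(-27) = -4*2/13*(-27) = -8/13*(-27) = 216/13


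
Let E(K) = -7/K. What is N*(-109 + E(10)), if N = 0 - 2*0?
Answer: 0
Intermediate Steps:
N = 0 (N = 0 + 0 = 0)
N*(-109 + E(10)) = 0*(-109 - 7/10) = 0*(-1097/10) = 0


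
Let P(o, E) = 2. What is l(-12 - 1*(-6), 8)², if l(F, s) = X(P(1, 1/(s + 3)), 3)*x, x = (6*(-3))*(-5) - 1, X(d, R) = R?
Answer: 71289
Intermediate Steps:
x = 89 (x = -18*(-5) - 1 = 90 - 1 = 89)
l(F, s) = 267 (l(F, s) = 3*89 = 267)
l(-12 - 1*(-6), 8)² = 267² = 71289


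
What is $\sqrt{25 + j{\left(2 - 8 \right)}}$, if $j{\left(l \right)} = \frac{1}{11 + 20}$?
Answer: $\frac{2 \sqrt{6014}}{31} \approx 5.0032$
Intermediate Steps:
$j{\left(l \right)} = \frac{1}{31}$
$\sqrt{25 + j{\left(2 - 8 \right)}} = \sqrt{25 + \frac{1}{31}} = \sqrt{\frac{776}{31}} = \frac{2 \sqrt{6014}}{31}$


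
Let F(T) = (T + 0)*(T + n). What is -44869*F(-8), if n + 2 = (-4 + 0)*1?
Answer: -5025328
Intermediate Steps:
n = -6 (n = -2 + (-4 + 0)*1 = -2 - 4*1 = -2 - 4 = -6)
F(T) = T*(-6 + T) (F(T) = (T + 0)*(T - 6) = T*(-6 + T))
-44869*F(-8) = -(-358952)*(-6 - 8) = -(-358952)*(-14) = -44869*112 = -5025328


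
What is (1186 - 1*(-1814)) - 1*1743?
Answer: 1257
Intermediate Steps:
(1186 - 1*(-1814)) - 1*1743 = (1186 + 1814) - 1743 = 3000 - 1743 = 1257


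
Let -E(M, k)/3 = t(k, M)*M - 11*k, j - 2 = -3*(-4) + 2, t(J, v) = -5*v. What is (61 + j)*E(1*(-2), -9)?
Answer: -18249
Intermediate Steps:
j = 16 (j = 2 + (-3*(-4) + 2) = 2 + (12 + 2) = 2 + 14 = 16)
E(M, k) = 15*M² + 33*k (E(M, k) = -3*((-5*M)*M - 11*k) = -3*(-5*M² - 11*k) = -3*(-11*k - 5*M²) = 15*M² + 33*k)
(61 + j)*E(1*(-2), -9) = (61 + 16)*(15*(1*(-2))² + 33*(-9)) = 77*(15*(-2)² - 297) = 77*(15*4 - 297) = 77*(60 - 297) = 77*(-237) = -18249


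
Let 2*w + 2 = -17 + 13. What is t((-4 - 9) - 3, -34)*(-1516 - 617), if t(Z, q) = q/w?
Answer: -24174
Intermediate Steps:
w = -3 (w = -1 + (-17 + 13)/2 = -1 + (1/2)*(-4) = -1 - 2 = -3)
t(Z, q) = -q/3 (t(Z, q) = q/(-3) = q*(-1/3) = -q/3)
t((-4 - 9) - 3, -34)*(-1516 - 617) = (-1/3*(-34))*(-1516 - 617) = (34/3)*(-2133) = -24174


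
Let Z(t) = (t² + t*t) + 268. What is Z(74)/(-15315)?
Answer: -748/1021 ≈ -0.73262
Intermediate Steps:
Z(t) = 268 + 2*t² (Z(t) = (t² + t²) + 268 = 2*t² + 268 = 268 + 2*t²)
Z(74)/(-15315) = (268 + 2*74²)/(-15315) = (268 + 2*5476)*(-1/15315) = (268 + 10952)*(-1/15315) = 11220*(-1/15315) = -748/1021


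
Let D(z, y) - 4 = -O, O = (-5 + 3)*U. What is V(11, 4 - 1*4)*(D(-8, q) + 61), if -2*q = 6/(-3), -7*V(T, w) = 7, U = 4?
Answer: -73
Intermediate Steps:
V(T, w) = -1 (V(T, w) = -⅐*7 = -1)
O = -8 (O = (-5 + 3)*4 = -2*4 = -8)
q = 1 (q = -3/(-3) = -3*(-1)/3 = -½*(-2) = 1)
D(z, y) = 12 (D(z, y) = 4 - 1*(-8) = 4 + 8 = 12)
V(11, 4 - 1*4)*(D(-8, q) + 61) = -(12 + 61) = -1*73 = -73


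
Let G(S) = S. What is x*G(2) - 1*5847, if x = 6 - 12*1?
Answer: -5859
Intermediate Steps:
x = -6 (x = 6 - 12 = -6)
x*G(2) - 1*5847 = -6*2 - 1*5847 = -12 - 5847 = -5859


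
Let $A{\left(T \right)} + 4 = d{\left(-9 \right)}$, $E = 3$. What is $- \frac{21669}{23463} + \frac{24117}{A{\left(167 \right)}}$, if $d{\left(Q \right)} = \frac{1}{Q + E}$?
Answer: $- \frac{1131894917}{195525} \approx -5789.0$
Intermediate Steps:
$d{\left(Q \right)} = \frac{1}{3 + Q}$ ($d{\left(Q \right)} = \frac{1}{Q + 3} = \frac{1}{3 + Q}$)
$A{\left(T \right)} = - \frac{25}{6}$ ($A{\left(T \right)} = -4 + \frac{1}{3 - 9} = -4 + \frac{1}{-6} = -4 - \frac{1}{6} = - \frac{25}{6}$)
$- \frac{21669}{23463} + \frac{24117}{A{\left(167 \right)}} = - \frac{21669}{23463} + \frac{24117}{- \frac{25}{6}} = \left(-21669\right) \frac{1}{23463} + 24117 \left(- \frac{6}{25}\right) = - \frac{7223}{7821} - \frac{144702}{25} = - \frac{1131894917}{195525}$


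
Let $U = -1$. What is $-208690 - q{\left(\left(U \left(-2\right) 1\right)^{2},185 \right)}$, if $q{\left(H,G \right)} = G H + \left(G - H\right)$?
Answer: $-209611$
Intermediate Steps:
$q{\left(H,G \right)} = G - H + G H$
$-208690 - q{\left(\left(U \left(-2\right) 1\right)^{2},185 \right)} = -208690 - \left(185 - \left(\left(-1\right) \left(-2\right) 1\right)^{2} + 185 \left(\left(-1\right) \left(-2\right) 1\right)^{2}\right) = -208690 - \left(185 - \left(2 \cdot 1\right)^{2} + 185 \left(2 \cdot 1\right)^{2}\right) = -208690 - \left(185 - 2^{2} + 185 \cdot 2^{2}\right) = -208690 - \left(185 - 4 + 185 \cdot 4\right) = -208690 - \left(185 - 4 + 740\right) = -208690 - 921 = -209611$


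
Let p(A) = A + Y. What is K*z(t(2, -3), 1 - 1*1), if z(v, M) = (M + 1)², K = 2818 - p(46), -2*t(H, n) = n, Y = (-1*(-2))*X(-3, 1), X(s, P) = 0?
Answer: 2772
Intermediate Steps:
Y = 0 (Y = -1*(-2)*0 = 2*0 = 0)
t(H, n) = -n/2
p(A) = A (p(A) = A + 0 = A)
K = 2772 (K = 2818 - 1*46 = 2818 - 46 = 2772)
z(v, M) = (1 + M)²
K*z(t(2, -3), 1 - 1*1) = 2772*(1 + (1 - 1*1))² = 2772*(1 + (1 - 1))² = 2772*(1 + 0)² = 2772*1² = 2772*1 = 2772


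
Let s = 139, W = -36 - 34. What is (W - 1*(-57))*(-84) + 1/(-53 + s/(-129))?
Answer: 7617663/6976 ≈ 1092.0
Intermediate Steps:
W = -70
(W - 1*(-57))*(-84) + 1/(-53 + s/(-129)) = (-70 - 1*(-57))*(-84) + 1/(-53 + 139/(-129)) = (-70 + 57)*(-84) + 1/(-53 + 139*(-1/129)) = -13*(-84) + 1/(-53 - 139/129) = 1092 + 1/(-6976/129) = 1092 - 129/6976 = 7617663/6976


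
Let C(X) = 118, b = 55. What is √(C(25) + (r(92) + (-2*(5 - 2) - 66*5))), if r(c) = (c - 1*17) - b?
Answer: 3*I*√22 ≈ 14.071*I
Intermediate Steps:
r(c) = -72 + c (r(c) = (c - 1*17) - 1*55 = (c - 17) - 55 = (-17 + c) - 55 = -72 + c)
√(C(25) + (r(92) + (-2*(5 - 2) - 66*5))) = √(118 + ((-72 + 92) + (-2*(5 - 2) - 66*5))) = √(118 + (20 + (-2*3 - 330))) = √(118 + (20 + (-6 - 330))) = √(118 + (20 - 336)) = √(118 - 316) = √(-198) = 3*I*√22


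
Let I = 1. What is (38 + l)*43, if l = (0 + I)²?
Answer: 1677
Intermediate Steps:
l = 1 (l = (0 + 1)² = 1² = 1)
(38 + l)*43 = (38 + 1)*43 = 39*43 = 1677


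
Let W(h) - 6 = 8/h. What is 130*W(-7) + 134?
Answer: 5358/7 ≈ 765.43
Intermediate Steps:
W(h) = 6 + 8/h
130*W(-7) + 134 = 130*(6 + 8/(-7)) + 134 = 130*(6 + 8*(-⅐)) + 134 = 130*(6 - 8/7) + 134 = 130*(34/7) + 134 = 4420/7 + 134 = 5358/7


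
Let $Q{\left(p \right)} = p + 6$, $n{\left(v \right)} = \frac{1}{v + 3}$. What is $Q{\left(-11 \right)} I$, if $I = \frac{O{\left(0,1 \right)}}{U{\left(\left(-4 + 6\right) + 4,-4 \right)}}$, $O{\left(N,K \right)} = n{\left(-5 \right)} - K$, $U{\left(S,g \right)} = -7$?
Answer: $- \frac{15}{14} \approx -1.0714$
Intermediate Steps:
$n{\left(v \right)} = \frac{1}{3 + v}$
$O{\left(N,K \right)} = - \frac{1}{2} - K$ ($O{\left(N,K \right)} = \frac{1}{3 - 5} - K = \frac{1}{-2} - K = - \frac{1}{2} - K$)
$Q{\left(p \right)} = 6 + p$
$I = \frac{3}{14}$ ($I = \frac{- \frac{1}{2} - 1}{-7} = \left(- \frac{1}{2} - 1\right) \left(- \frac{1}{7}\right) = \left(- \frac{3}{2}\right) \left(- \frac{1}{7}\right) = \frac{3}{14} \approx 0.21429$)
$Q{\left(-11 \right)} I = \left(6 - 11\right) \frac{3}{14} = \left(-5\right) \frac{3}{14} = - \frac{15}{14}$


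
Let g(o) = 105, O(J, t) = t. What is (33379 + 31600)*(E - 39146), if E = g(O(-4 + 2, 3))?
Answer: -2536845139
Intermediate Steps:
E = 105
(33379 + 31600)*(E - 39146) = (33379 + 31600)*(105 - 39146) = 64979*(-39041) = -2536845139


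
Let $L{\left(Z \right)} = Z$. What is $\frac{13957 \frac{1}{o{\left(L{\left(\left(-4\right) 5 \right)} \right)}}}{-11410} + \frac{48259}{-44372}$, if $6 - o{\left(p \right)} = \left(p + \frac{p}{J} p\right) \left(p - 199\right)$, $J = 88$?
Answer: $- \frac{5114248475279}{4703889475320} \approx -1.0872$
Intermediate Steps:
$o{\left(p \right)} = 6 - \left(-199 + p\right) \left(p + \frac{p^{2}}{88}\right)$ ($o{\left(p \right)} = 6 - \left(p + \frac{p}{88} p\right) \left(p - 199\right) = 6 - \left(p + p \frac{1}{88} p\right) \left(-199 + p\right) = 6 - \left(p + \frac{p}{88} p\right) \left(-199 + p\right) = 6 - \left(p + \frac{p^{2}}{88}\right) \left(-199 + p\right) = 6 - \left(-199 + p\right) \left(p + \frac{p^{2}}{88}\right)$)
$\frac{13957 \frac{1}{o{\left(L{\left(\left(-4\right) 5 \right)} \right)}}}{-11410} + \frac{48259}{-44372} = \frac{13957 \frac{1}{6 + 199 \left(\left(-4\right) 5\right) - \frac{\left(\left(-4\right) 5\right)^{3}}{88} + \frac{111 \left(\left(-4\right) 5\right)^{2}}{88}}}{-11410} + \frac{48259}{-44372} = \frac{13957}{6 + 199 \left(-20\right) - \frac{\left(-20\right)^{3}}{88} + \frac{111 \left(-20\right)^{2}}{88}} \left(- \frac{1}{11410}\right) + 48259 \left(- \frac{1}{44372}\right) = \frac{13957}{6 - 3980 - - \frac{1000}{11} + \frac{111}{88} \cdot 400} \left(- \frac{1}{11410}\right) - \frac{48259}{44372} = \frac{13957}{6 - 3980 + \frac{1000}{11} + \frac{5550}{11}} \left(- \frac{1}{11410}\right) - \frac{48259}{44372} = \frac{13957}{- \frac{37164}{11}} \left(- \frac{1}{11410}\right) - \frac{48259}{44372} = 13957 \left(- \frac{11}{37164}\right) \left(- \frac{1}{11410}\right) - \frac{48259}{44372} = \left(- \frac{153527}{37164}\right) \left(- \frac{1}{11410}\right) - \frac{48259}{44372} = \frac{153527}{424041240} - \frac{48259}{44372} = - \frac{5114248475279}{4703889475320}$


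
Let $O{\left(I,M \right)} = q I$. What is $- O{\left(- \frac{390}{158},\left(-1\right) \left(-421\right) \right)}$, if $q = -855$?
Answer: $- \frac{166725}{79} \approx -2110.4$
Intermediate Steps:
$O{\left(I,M \right)} = - 855 I$
$- O{\left(- \frac{390}{158},\left(-1\right) \left(-421\right) \right)} = - \left(-855\right) \left(- \frac{390}{158}\right) = - \left(-855\right) \left(\left(-390\right) \frac{1}{158}\right) = - \frac{\left(-855\right) \left(-195\right)}{79} = \left(-1\right) \frac{166725}{79} = - \frac{166725}{79}$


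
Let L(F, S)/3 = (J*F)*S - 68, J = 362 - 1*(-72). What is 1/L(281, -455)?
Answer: -1/166467414 ≈ -6.0072e-9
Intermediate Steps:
J = 434 (J = 362 + 72 = 434)
L(F, S) = -204 + 1302*F*S (L(F, S) = 3*((434*F)*S - 68) = 3*(434*F*S - 68) = 3*(-68 + 434*F*S) = -204 + 1302*F*S)
1/L(281, -455) = 1/(-204 + 1302*281*(-455)) = 1/(-204 - 166467210) = 1/(-166467414) = -1/166467414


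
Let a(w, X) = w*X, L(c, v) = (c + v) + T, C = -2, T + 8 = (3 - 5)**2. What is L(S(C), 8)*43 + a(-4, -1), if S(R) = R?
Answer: 90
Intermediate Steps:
T = -4 (T = -8 + (3 - 5)**2 = -8 + (-2)**2 = -8 + 4 = -4)
L(c, v) = -4 + c + v (L(c, v) = (c + v) - 4 = -4 + c + v)
a(w, X) = X*w
L(S(C), 8)*43 + a(-4, -1) = (-4 - 2 + 8)*43 - 1*(-4) = 2*43 + 4 = 86 + 4 = 90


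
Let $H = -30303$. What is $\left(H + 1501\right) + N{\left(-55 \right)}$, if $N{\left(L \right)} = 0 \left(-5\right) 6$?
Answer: $-28802$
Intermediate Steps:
$N{\left(L \right)} = 0$ ($N{\left(L \right)} = 0 \cdot 6 = 0$)
$\left(H + 1501\right) + N{\left(-55 \right)} = \left(-30303 + 1501\right) + 0 = -28802 + 0 = -28802$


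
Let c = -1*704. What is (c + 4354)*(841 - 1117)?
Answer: -1007400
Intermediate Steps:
c = -704
(c + 4354)*(841 - 1117) = (-704 + 4354)*(841 - 1117) = 3650*(-276) = -1007400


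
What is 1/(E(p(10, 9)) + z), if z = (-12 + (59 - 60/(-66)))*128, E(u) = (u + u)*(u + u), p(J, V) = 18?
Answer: 11/81712 ≈ 0.00013462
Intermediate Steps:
E(u) = 4*u² (E(u) = (2*u)*(2*u) = 4*u²)
z = 67456/11 (z = (-12 + (59 - 60*(-1/66)))*128 = (-12 + (59 + 10/11))*128 = (-12 + 659/11)*128 = (527/11)*128 = 67456/11 ≈ 6132.4)
1/(E(p(10, 9)) + z) = 1/(4*18² + 67456/11) = 1/(4*324 + 67456/11) = 1/(1296 + 67456/11) = 1/(81712/11) = 11/81712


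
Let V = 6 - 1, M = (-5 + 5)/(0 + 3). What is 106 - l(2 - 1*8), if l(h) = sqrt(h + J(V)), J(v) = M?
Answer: 106 - I*sqrt(6) ≈ 106.0 - 2.4495*I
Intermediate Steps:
M = 0 (M = 0/3 = 0*(1/3) = 0)
V = 5
J(v) = 0
l(h) = sqrt(h) (l(h) = sqrt(h + 0) = sqrt(h))
106 - l(2 - 1*8) = 106 - sqrt(2 - 1*8) = 106 - sqrt(2 - 8) = 106 - sqrt(-6) = 106 - I*sqrt(6)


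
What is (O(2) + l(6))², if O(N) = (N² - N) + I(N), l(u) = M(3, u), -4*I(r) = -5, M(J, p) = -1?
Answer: 81/16 ≈ 5.0625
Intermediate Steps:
I(r) = 5/4 (I(r) = -¼*(-5) = 5/4)
l(u) = -1
O(N) = 5/4 + N² - N (O(N) = (N² - N) + 5/4 = 5/4 + N² - N)
(O(2) + l(6))² = ((5/4 + 2² - 1*2) - 1)² = ((5/4 + 4 - 2) - 1)² = (13/4 - 1)² = (9/4)² = 81/16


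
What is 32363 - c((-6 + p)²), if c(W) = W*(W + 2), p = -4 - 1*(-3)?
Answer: 29864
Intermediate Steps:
p = -1 (p = -4 + 3 = -1)
c(W) = W*(2 + W)
32363 - c((-6 + p)²) = 32363 - (-6 - 1)²*(2 + (-6 - 1)²) = 32363 - (-7)²*(2 + (-7)²) = 32363 - 49*(2 + 49) = 32363 - 49*51 = 32363 - 1*2499 = 32363 - 2499 = 29864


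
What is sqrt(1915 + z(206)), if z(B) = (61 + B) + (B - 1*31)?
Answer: sqrt(2357) ≈ 48.549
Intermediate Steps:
z(B) = 30 + 2*B (z(B) = (61 + B) + (B - 31) = (61 + B) + (-31 + B) = 30 + 2*B)
sqrt(1915 + z(206)) = sqrt(1915 + (30 + 2*206)) = sqrt(1915 + (30 + 412)) = sqrt(1915 + 442) = sqrt(2357)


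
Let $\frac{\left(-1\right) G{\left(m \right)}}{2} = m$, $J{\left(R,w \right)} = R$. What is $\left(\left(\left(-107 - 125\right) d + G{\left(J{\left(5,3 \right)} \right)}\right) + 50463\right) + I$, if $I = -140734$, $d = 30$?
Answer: $-97241$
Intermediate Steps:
$G{\left(m \right)} = - 2 m$
$\left(\left(\left(-107 - 125\right) d + G{\left(J{\left(5,3 \right)} \right)}\right) + 50463\right) + I = \left(\left(\left(-107 - 125\right) 30 - 10\right) + 50463\right) - 140734 = \left(\left(\left(-232\right) 30 - 10\right) + 50463\right) - 140734 = \left(\left(-6960 - 10\right) + 50463\right) - 140734 = \left(-6970 + 50463\right) - 140734 = 43493 - 140734 = -97241$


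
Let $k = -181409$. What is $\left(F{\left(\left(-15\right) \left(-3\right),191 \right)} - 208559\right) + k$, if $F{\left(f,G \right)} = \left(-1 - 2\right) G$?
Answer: $-390541$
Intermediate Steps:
$F{\left(f,G \right)} = - 3 G$
$\left(F{\left(\left(-15\right) \left(-3\right),191 \right)} - 208559\right) + k = \left(\left(-3\right) 191 - 208559\right) - 181409 = \left(-573 - 208559\right) - 181409 = -209132 - 181409 = -390541$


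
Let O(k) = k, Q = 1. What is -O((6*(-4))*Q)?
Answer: 24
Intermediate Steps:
-O((6*(-4))*Q) = -6*(-4) = -(-24) = -1*(-24) = 24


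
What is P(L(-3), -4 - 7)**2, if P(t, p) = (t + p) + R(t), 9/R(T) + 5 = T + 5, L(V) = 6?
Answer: 49/4 ≈ 12.250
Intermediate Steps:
R(T) = 9/T (R(T) = 9/(-5 + (T + 5)) = 9/(-5 + (5 + T)) = 9/T)
P(t, p) = p + t + 9/t (P(t, p) = (t + p) + 9/t = (p + t) + 9/t = p + t + 9/t)
P(L(-3), -4 - 7)**2 = ((-4 - 7) + 6 + 9/6)**2 = (-11 + 6 + 9*(1/6))**2 = (-11 + 6 + 3/2)**2 = (-7/2)**2 = 49/4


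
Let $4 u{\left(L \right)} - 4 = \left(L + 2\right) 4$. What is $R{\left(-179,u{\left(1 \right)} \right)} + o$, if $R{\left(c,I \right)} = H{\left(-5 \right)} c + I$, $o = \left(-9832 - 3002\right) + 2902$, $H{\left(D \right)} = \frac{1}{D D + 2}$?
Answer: $- \frac{268235}{27} \approx -9934.6$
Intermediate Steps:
$H{\left(D \right)} = \frac{1}{2 + D^{2}}$ ($H{\left(D \right)} = \frac{1}{D^{2} + 2} = \frac{1}{2 + D^{2}}$)
$u{\left(L \right)} = 3 + L$ ($u{\left(L \right)} = 1 + \frac{\left(L + 2\right) 4}{4} = 1 + \frac{\left(2 + L\right) 4}{4} = 1 + \frac{8 + 4 L}{4} = 1 + \left(2 + L\right) = 3 + L$)
$o = -9932$ ($o = -12834 + 2902 = -9932$)
$R{\left(c,I \right)} = I + \frac{c}{27}$ ($R{\left(c,I \right)} = \frac{c}{2 + \left(-5\right)^{2}} + I = \frac{c}{2 + 25} + I = \frac{c}{27} + I = I + \frac{c}{27}$)
$R{\left(-179,u{\left(1 \right)} \right)} + o = \left(\left(3 + 1\right) + \frac{1}{27} \left(-179\right)\right) - 9932 = \left(4 - \frac{179}{27}\right) - 9932 = - \frac{71}{27} - 9932 = - \frac{268235}{27}$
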